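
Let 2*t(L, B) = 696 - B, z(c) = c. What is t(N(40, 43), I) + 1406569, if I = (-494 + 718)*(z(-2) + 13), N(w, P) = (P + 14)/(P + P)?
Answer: 1405685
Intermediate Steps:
N(w, P) = (14 + P)/(2*P) (N(w, P) = (14 + P)/((2*P)) = (14 + P)*(1/(2*P)) = (14 + P)/(2*P))
I = 2464 (I = (-494 + 718)*(-2 + 13) = 224*11 = 2464)
t(L, B) = 348 - B/2 (t(L, B) = (696 - B)/2 = 348 - B/2)
t(N(40, 43), I) + 1406569 = (348 - ½*2464) + 1406569 = (348 - 1232) + 1406569 = -884 + 1406569 = 1405685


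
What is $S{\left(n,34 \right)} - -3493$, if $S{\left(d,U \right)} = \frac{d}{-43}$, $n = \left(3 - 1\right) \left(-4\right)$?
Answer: $\frac{150207}{43} \approx 3493.2$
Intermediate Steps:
$n = -8$ ($n = 2 \left(-4\right) = -8$)
$S{\left(d,U \right)} = - \frac{d}{43}$ ($S{\left(d,U \right)} = d \left(- \frac{1}{43}\right) = - \frac{d}{43}$)
$S{\left(n,34 \right)} - -3493 = \left(- \frac{1}{43}\right) \left(-8\right) - -3493 = \frac{8}{43} + 3493 = \frac{150207}{43}$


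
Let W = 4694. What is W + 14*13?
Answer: 4876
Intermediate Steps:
W + 14*13 = 4694 + 14*13 = 4694 + 182 = 4876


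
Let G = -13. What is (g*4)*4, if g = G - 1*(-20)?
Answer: 112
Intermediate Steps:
g = 7 (g = -13 - 1*(-20) = -13 + 20 = 7)
(g*4)*4 = (7*4)*4 = 28*4 = 112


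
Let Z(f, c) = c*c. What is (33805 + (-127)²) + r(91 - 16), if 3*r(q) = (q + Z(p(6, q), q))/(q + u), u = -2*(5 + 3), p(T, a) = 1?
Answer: 2948006/59 ≈ 49966.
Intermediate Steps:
Z(f, c) = c²
u = -16 (u = -2*8 = -16)
r(q) = (q + q²)/(3*(-16 + q)) (r(q) = ((q + q²)/(q - 16))/3 = ((q + q²)/(-16 + q))/3 = (q + q²)/(3*(-16 + q)))
(33805 + (-127)²) + r(91 - 16) = (33805 + (-127)²) + (91 - 16)*(1 + (91 - 16))/(3*(-16 + (91 - 16))) = (33805 + 16129) + (⅓)*75*(1 + 75)/(-16 + 75) = 49934 + (⅓)*75*76/59 = 49934 + (⅓)*75*(1/59)*76 = 49934 + 1900/59 = 2948006/59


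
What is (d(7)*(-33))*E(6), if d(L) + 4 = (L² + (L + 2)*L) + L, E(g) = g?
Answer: -22770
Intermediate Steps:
d(L) = -4 + L + L² + L*(2 + L) (d(L) = -4 + ((L² + (L + 2)*L) + L) = -4 + ((L² + (2 + L)*L) + L) = -4 + ((L² + L*(2 + L)) + L) = -4 + (L + L² + L*(2 + L)) = -4 + L + L² + L*(2 + L))
(d(7)*(-33))*E(6) = ((-4 + 2*7² + 3*7)*(-33))*6 = ((-4 + 2*49 + 21)*(-33))*6 = ((-4 + 98 + 21)*(-33))*6 = (115*(-33))*6 = -3795*6 = -22770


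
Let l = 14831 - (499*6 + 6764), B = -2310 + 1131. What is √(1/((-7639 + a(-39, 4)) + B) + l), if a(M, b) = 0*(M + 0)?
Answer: √394461881234/8818 ≈ 71.225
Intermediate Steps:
a(M, b) = 0 (a(M, b) = 0*M = 0)
B = -1179
l = 5073 (l = 14831 - (2994 + 6764) = 14831 - 1*9758 = 14831 - 9758 = 5073)
√(1/((-7639 + a(-39, 4)) + B) + l) = √(1/((-7639 + 0) - 1179) + 5073) = √(1/(-7639 - 1179) + 5073) = √(1/(-8818) + 5073) = √(-1/8818 + 5073) = √(44733713/8818) = √394461881234/8818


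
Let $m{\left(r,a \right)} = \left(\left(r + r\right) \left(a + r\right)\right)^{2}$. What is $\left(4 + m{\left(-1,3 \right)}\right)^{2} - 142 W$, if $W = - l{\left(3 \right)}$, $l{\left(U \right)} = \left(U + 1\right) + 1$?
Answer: $1110$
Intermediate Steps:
$l{\left(U \right)} = 2 + U$ ($l{\left(U \right)} = \left(1 + U\right) + 1 = 2 + U$)
$m{\left(r,a \right)} = 4 r^{2} \left(a + r\right)^{2}$ ($m{\left(r,a \right)} = \left(2 r \left(a + r\right)\right)^{2} = 4 r^{2} \left(a + r\right)^{2}$)
$W = -5$ ($W = - (2 + 3) = \left(-1\right) 5 = -5$)
$\left(4 + m{\left(-1,3 \right)}\right)^{2} - 142 W = \left(4 + 4 \left(-1\right)^{2} \left(3 - 1\right)^{2}\right)^{2} - -710 = \left(4 + 4 \cdot 1 \cdot 2^{2}\right)^{2} + 710 = \left(4 + 4 \cdot 1 \cdot 4\right)^{2} + 710 = \left(4 + 16\right)^{2} + 710 = 20^{2} + 710 = 400 + 710 = 1110$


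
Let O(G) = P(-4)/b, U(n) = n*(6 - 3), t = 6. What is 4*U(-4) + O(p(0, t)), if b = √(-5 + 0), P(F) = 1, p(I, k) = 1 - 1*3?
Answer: -48 - I*√5/5 ≈ -48.0 - 0.44721*I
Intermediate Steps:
p(I, k) = -2 (p(I, k) = 1 - 3 = -2)
b = I*√5 (b = √(-5) = I*√5 ≈ 2.2361*I)
U(n) = 3*n (U(n) = n*3 = 3*n)
O(G) = -I*√5/5 (O(G) = 1/(I*√5) = 1*(-I*√5/5) = -I*√5/5)
4*U(-4) + O(p(0, t)) = 4*(3*(-4)) - I*√5/5 = 4*(-12) - I*√5/5 = -48 - I*√5/5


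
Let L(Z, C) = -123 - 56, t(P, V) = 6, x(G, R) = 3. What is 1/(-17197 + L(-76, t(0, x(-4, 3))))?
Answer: -1/17376 ≈ -5.7551e-5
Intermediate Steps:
L(Z, C) = -179
1/(-17197 + L(-76, t(0, x(-4, 3)))) = 1/(-17197 - 179) = 1/(-17376) = -1/17376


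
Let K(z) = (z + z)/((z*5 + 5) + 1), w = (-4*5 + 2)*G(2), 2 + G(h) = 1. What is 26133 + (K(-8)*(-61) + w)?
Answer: 444079/17 ≈ 26122.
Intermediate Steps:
G(h) = -1 (G(h) = -2 + 1 = -1)
w = 18 (w = (-4*5 + 2)*(-1) = (-20 + 2)*(-1) = -18*(-1) = 18)
K(z) = 2*z/(6 + 5*z) (K(z) = (2*z)/((5*z + 5) + 1) = (2*z)/((5 + 5*z) + 1) = (2*z)/(6 + 5*z) = 2*z/(6 + 5*z))
26133 + (K(-8)*(-61) + w) = 26133 + ((2*(-8)/(6 + 5*(-8)))*(-61) + 18) = 26133 + ((2*(-8)/(6 - 40))*(-61) + 18) = 26133 + ((2*(-8)/(-34))*(-61) + 18) = 26133 + ((2*(-8)*(-1/34))*(-61) + 18) = 26133 + ((8/17)*(-61) + 18) = 26133 + (-488/17 + 18) = 26133 - 182/17 = 444079/17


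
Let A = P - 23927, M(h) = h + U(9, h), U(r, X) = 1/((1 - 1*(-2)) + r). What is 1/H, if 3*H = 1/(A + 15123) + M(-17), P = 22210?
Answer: -241308/1360703 ≈ -0.17734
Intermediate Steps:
U(r, X) = 1/(3 + r) (U(r, X) = 1/((1 + 2) + r) = 1/(3 + r))
M(h) = 1/12 + h (M(h) = h + 1/(3 + 9) = h + 1/12 = 1/12 + h)
A = -1717 (A = 22210 - 23927 = -1717)
H = -1360703/241308 (H = (1/(-1717 + 15123) + (1/12 - 17))/3 = (1/13406 - 203/12)/3 = (⅓)*(-1360703/80436) = -1360703/241308 ≈ -5.6389)
1/H = 1/(-1360703/241308) = -241308/1360703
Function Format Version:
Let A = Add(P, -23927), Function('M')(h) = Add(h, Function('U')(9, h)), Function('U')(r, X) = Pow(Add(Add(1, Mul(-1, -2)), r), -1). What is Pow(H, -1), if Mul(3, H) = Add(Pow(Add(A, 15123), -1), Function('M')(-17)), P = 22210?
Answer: Rational(-241308, 1360703) ≈ -0.17734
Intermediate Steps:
Function('U')(r, X) = Pow(Add(3, r), -1) (Function('U')(r, X) = Pow(Add(Add(1, 2), r), -1) = Pow(Add(3, r), -1))
Function('M')(h) = Add(Rational(1, 12), h) (Function('M')(h) = Add(h, Pow(Add(3, 9), -1)) = Add(h, Pow(12, -1)) = Add(h, Rational(1, 12)) = Add(Rational(1, 12), h))
A = -1717 (A = Add(22210, -23927) = -1717)
H = Rational(-1360703, 241308) (H = Mul(Rational(1, 3), Add(Pow(Add(-1717, 15123), -1), Add(Rational(1, 12), -17))) = Mul(Rational(1, 3), Add(Pow(13406, -1), Rational(-203, 12))) = Mul(Rational(1, 3), Add(Rational(1, 13406), Rational(-203, 12))) = Mul(Rational(1, 3), Rational(-1360703, 80436)) = Rational(-1360703, 241308) ≈ -5.6389)
Pow(H, -1) = Pow(Rational(-1360703, 241308), -1) = Rational(-241308, 1360703)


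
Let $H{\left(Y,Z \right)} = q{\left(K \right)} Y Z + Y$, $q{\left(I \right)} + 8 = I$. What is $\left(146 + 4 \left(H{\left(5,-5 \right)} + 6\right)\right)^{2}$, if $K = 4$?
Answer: $348100$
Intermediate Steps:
$q{\left(I \right)} = -8 + I$
$H{\left(Y,Z \right)} = Y - 4 Y Z$ ($H{\left(Y,Z \right)} = \left(-8 + 4\right) Y Z + Y = - 4 Y Z + Y = Y - 4 Y Z$)
$\left(146 + 4 \left(H{\left(5,-5 \right)} + 6\right)\right)^{2} = \left(146 + 4 \left(5 \left(1 - -20\right) + 6\right)\right)^{2} = \left(146 + 4 \left(5 \left(1 + 20\right) + 6\right)\right)^{2} = \left(146 + 4 \left(5 \cdot 21 + 6\right)\right)^{2} = \left(146 + 4 \left(105 + 6\right)\right)^{2} = \left(146 + 4 \cdot 111\right)^{2} = \left(146 + 444\right)^{2} = 590^{2} = 348100$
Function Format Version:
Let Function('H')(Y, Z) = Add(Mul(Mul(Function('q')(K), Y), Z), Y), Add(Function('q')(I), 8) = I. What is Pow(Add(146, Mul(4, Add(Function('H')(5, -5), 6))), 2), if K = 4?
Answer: 348100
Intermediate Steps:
Function('q')(I) = Add(-8, I)
Function('H')(Y, Z) = Add(Y, Mul(-4, Y, Z)) (Function('H')(Y, Z) = Add(Mul(Mul(Add(-8, 4), Y), Z), Y) = Add(Mul(Mul(-4, Y), Z), Y) = Add(Mul(-4, Y, Z), Y) = Add(Y, Mul(-4, Y, Z)))
Pow(Add(146, Mul(4, Add(Function('H')(5, -5), 6))), 2) = Pow(Add(146, Mul(4, Add(Mul(5, Add(1, Mul(-4, -5))), 6))), 2) = Pow(Add(146, Mul(4, Add(Mul(5, Add(1, 20)), 6))), 2) = Pow(Add(146, Mul(4, Add(Mul(5, 21), 6))), 2) = Pow(Add(146, Mul(4, Add(105, 6))), 2) = Pow(Add(146, Mul(4, 111)), 2) = Pow(Add(146, 444), 2) = Pow(590, 2) = 348100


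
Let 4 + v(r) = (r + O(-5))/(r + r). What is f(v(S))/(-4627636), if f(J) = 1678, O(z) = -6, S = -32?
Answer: -839/2313818 ≈ -0.00036260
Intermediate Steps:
v(r) = -4 + (-6 + r)/(2*r) (v(r) = -4 + (r - 6)/(r + r) = -4 + (-6 + r)/((2*r)) = -4 + (-6 + r)*(1/(2*r)) = -4 + (-6 + r)/(2*r))
f(v(S))/(-4627636) = 1678/(-4627636) = 1678*(-1/4627636) = -839/2313818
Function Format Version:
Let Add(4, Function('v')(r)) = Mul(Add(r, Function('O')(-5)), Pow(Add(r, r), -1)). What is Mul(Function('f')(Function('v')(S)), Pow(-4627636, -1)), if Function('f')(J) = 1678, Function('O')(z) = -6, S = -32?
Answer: Rational(-839, 2313818) ≈ -0.00036260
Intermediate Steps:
Function('v')(r) = Add(-4, Mul(Rational(1, 2), Pow(r, -1), Add(-6, r))) (Function('v')(r) = Add(-4, Mul(Add(r, -6), Pow(Add(r, r), -1))) = Add(-4, Mul(Add(-6, r), Pow(Mul(2, r), -1))) = Add(-4, Mul(Add(-6, r), Mul(Rational(1, 2), Pow(r, -1)))) = Add(-4, Mul(Rational(1, 2), Pow(r, -1), Add(-6, r))))
Mul(Function('f')(Function('v')(S)), Pow(-4627636, -1)) = Mul(1678, Pow(-4627636, -1)) = Mul(1678, Rational(-1, 4627636)) = Rational(-839, 2313818)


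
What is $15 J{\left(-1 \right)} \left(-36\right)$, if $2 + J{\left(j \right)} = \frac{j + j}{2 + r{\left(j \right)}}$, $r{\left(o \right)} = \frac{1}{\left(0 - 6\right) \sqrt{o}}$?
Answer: $\frac{46872}{29} - \frac{1296 i}{29} \approx 1616.3 - 44.69 i$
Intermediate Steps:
$r{\left(o \right)} = - \frac{1}{6 \sqrt{o}}$ ($r{\left(o \right)} = \frac{1}{\left(0 - 6\right) \sqrt{o}} = \frac{1}{\left(-6\right) \sqrt{o}} = - \frac{1}{6 \sqrt{o}}$)
$J{\left(j \right)} = -2 + \frac{2 j}{2 - \frac{1}{6 \sqrt{j}}}$ ($J{\left(j \right)} = -2 + \frac{j + j}{2 - \frac{1}{6 \sqrt{j}}} = -2 + \frac{2 j}{2 - \frac{1}{6 \sqrt{j}}}$)
$15 J{\left(-1 \right)} \left(-36\right) = 15 \frac{2 \left(1 + 6 \sqrt{-1} \left(-2 - 1\right)\right)}{-1 + 12 \sqrt{-1}} \left(-36\right) = 15 \frac{2 \left(1 + 6 i \left(-3\right)\right)}{-1 + 12 i} \left(-36\right) = 15 \cdot 2 \frac{-1 - 12 i}{145} \left(1 - 18 i\right) \left(-36\right) = 15 \frac{2 \left(1 - 18 i\right) \left(-1 - 12 i\right)}{145} \left(-36\right) = \frac{6 \left(1 - 18 i\right) \left(-1 - 12 i\right)}{29} \left(-36\right) = - \frac{216 \left(1 - 18 i\right) \left(-1 - 12 i\right)}{29}$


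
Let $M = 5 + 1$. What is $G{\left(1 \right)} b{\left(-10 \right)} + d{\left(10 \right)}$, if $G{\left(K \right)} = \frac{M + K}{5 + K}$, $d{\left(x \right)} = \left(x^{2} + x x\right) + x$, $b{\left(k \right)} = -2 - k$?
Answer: $\frac{658}{3} \approx 219.33$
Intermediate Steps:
$d{\left(x \right)} = x + 2 x^{2}$ ($d{\left(x \right)} = \left(x^{2} + x^{2}\right) + x = 2 x^{2} + x = x + 2 x^{2}$)
$M = 6$
$G{\left(K \right)} = \frac{6 + K}{5 + K}$
$G{\left(1 \right)} b{\left(-10 \right)} + d{\left(10 \right)} = \frac{6 + 1}{5 + 1} \left(-2 - -10\right) + 10 \left(1 + 2 \cdot 10\right) = \frac{1}{6} \cdot 7 \left(-2 + 10\right) + 10 \left(1 + 20\right) = \frac{1}{6} \cdot 7 \cdot 8 + 10 \cdot 21 = \frac{7}{6} \cdot 8 + 210 = \frac{28}{3} + 210 = \frac{658}{3}$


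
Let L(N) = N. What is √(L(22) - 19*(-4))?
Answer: 7*√2 ≈ 9.8995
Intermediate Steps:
√(L(22) - 19*(-4)) = √(22 - 19*(-4)) = √(22 + 76) = √98 = 7*√2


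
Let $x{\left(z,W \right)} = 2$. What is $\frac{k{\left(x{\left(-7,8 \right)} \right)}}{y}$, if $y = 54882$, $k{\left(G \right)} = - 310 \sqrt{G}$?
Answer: $- \frac{155 \sqrt{2}}{27441} \approx -0.0079882$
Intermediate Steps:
$\frac{k{\left(x{\left(-7,8 \right)} \right)}}{y} = \frac{\left(-310\right) \sqrt{2}}{54882} = - 310 \sqrt{2} \cdot \frac{1}{54882} = - \frac{155 \sqrt{2}}{27441}$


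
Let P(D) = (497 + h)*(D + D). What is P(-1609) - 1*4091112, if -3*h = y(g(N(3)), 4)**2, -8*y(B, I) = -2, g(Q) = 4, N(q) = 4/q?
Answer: -136569383/24 ≈ -5.6904e+6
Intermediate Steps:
y(B, I) = 1/4 (y(B, I) = -1/8*(-2) = 1/4)
h = -1/48 (h = -(1/4)**2/3 = -1/3*1/16 = -1/48 ≈ -0.020833)
P(D) = 23855*D/24 (P(D) = (497 - 1/48)*(D + D) = 23855*(2*D)/48 = 23855*D/24)
P(-1609) - 1*4091112 = (23855/24)*(-1609) - 1*4091112 = -38382695/24 - 4091112 = -136569383/24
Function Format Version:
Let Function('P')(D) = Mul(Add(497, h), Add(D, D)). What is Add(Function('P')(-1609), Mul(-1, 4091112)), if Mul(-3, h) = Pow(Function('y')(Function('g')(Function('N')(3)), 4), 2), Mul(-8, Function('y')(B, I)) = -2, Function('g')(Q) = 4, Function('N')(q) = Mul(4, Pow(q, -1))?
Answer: Rational(-136569383, 24) ≈ -5.6904e+6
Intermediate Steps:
Function('y')(B, I) = Rational(1, 4) (Function('y')(B, I) = Mul(Rational(-1, 8), -2) = Rational(1, 4))
h = Rational(-1, 48) (h = Mul(Rational(-1, 3), Pow(Rational(1, 4), 2)) = Mul(Rational(-1, 3), Rational(1, 16)) = Rational(-1, 48) ≈ -0.020833)
Function('P')(D) = Mul(Rational(23855, 24), D) (Function('P')(D) = Mul(Add(497, Rational(-1, 48)), Add(D, D)) = Mul(Rational(23855, 48), Mul(2, D)) = Mul(Rational(23855, 24), D))
Add(Function('P')(-1609), Mul(-1, 4091112)) = Add(Mul(Rational(23855, 24), -1609), Mul(-1, 4091112)) = Add(Rational(-38382695, 24), -4091112) = Rational(-136569383, 24)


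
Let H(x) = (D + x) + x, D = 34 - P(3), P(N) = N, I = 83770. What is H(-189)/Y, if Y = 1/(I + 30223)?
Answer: -39555571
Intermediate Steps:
D = 31 (D = 34 - 1*3 = 34 - 3 = 31)
H(x) = 31 + 2*x (H(x) = (31 + x) + x = 31 + 2*x)
Y = 1/113993 (Y = 1/(83770 + 30223) = 1/113993 ≈ 8.7725e-6)
H(-189)/Y = (31 + 2*(-189))/(1/113993) = (31 - 378)*113993 = -347*113993 = -39555571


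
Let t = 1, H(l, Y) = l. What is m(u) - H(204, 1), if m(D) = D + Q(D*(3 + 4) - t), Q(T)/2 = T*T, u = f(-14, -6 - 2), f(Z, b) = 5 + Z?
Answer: 7979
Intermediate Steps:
u = -9 (u = 5 - 14 = -9)
Q(T) = 2*T² (Q(T) = 2*(T*T) = 2*T²)
m(D) = D + 2*(-1 + 7*D)² (m(D) = D + 2*(D*(3 + 4) - 1*1)² = D + 2*(D*7 - 1)² = D + 2*(7*D - 1)² = D + 2*(-1 + 7*D)²)
m(u) - H(204, 1) = (-9 + 2*(-1 + 7*(-9))²) - 1*204 = (-9 + 2*(-1 - 63)²) - 204 = (-9 + 2*(-64)²) - 204 = (-9 + 2*4096) - 204 = (-9 + 8192) - 204 = 8183 - 204 = 7979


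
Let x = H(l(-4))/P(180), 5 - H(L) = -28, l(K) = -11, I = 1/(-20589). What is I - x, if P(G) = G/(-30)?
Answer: 226477/41178 ≈ 5.5000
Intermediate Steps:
I = -1/20589 ≈ -4.8570e-5
H(L) = 33 (H(L) = 5 - 1*(-28) = 5 + 28 = 33)
P(G) = -G/30 (P(G) = G*(-1/30) = -G/30)
x = -11/2 (x = 33/((-1/30*180)) = 33/(-6) = 33*(-⅙) = -11/2 ≈ -5.5000)
I - x = -1/20589 - 1*(-11/2) = -1/20589 + 11/2 = 226477/41178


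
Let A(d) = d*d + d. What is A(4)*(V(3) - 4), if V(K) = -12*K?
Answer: -800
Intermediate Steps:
A(d) = d + d² (A(d) = d² + d = d + d²)
A(4)*(V(3) - 4) = (4*(1 + 4))*(-12*3 - 4) = (4*5)*(-36 - 4) = 20*(-40) = -800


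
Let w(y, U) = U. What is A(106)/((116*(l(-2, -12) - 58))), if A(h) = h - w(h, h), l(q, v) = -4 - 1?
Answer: 0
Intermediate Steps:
l(q, v) = -5
A(h) = 0 (A(h) = h - h = 0)
A(106)/((116*(l(-2, -12) - 58))) = 0/((116*(-5 - 58))) = 0/((116*(-63))) = 0/(-7308) = 0*(-1/7308) = 0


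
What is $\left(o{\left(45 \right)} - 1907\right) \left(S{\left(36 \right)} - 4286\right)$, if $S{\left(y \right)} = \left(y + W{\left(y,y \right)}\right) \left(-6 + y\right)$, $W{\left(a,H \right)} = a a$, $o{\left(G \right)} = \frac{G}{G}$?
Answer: $-67994644$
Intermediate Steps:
$o{\left(G \right)} = 1$
$W{\left(a,H \right)} = a^{2}$
$S{\left(y \right)} = \left(-6 + y\right) \left(y + y^{2}\right)$ ($S{\left(y \right)} = \left(y + y^{2}\right) \left(-6 + y\right) = \left(-6 + y\right) \left(y + y^{2}\right)$)
$\left(o{\left(45 \right)} - 1907\right) \left(S{\left(36 \right)} - 4286\right) = \left(1 - 1907\right) \left(36 \left(-6 + 36^{2} - 180\right) - 4286\right) = - 1906 \left(36 \left(-6 + 1296 - 180\right) - 4286\right) = - 1906 \left(36 \cdot 1110 - 4286\right) = - 1906 \left(39960 - 4286\right) = \left(-1906\right) 35674 = -67994644$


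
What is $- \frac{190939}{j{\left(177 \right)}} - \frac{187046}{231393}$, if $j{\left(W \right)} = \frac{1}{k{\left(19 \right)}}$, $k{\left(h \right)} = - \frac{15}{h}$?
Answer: $\frac{662725666531}{4396467} \approx 1.5074 \cdot 10^{5}$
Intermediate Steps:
$j{\left(W \right)} = - \frac{19}{15}$ ($j{\left(W \right)} = \frac{1}{\left(-15\right) \frac{1}{19}} = \frac{1}{- \frac{15}{19}} = - \frac{19}{15}$)
$- \frac{190939}{j{\left(177 \right)}} - \frac{187046}{231393} = - \frac{190939}{- \frac{19}{15}} - \frac{187046}{231393} = \left(-190939\right) \left(- \frac{15}{19}\right) - \frac{187046}{231393} = \frac{2864085}{19} - \frac{187046}{231393} = \frac{662725666531}{4396467}$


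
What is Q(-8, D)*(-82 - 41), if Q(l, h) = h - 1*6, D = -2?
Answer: 984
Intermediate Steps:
Q(l, h) = -6 + h (Q(l, h) = h - 6 = -6 + h)
Q(-8, D)*(-82 - 41) = (-6 - 2)*(-82 - 41) = -8*(-123) = 984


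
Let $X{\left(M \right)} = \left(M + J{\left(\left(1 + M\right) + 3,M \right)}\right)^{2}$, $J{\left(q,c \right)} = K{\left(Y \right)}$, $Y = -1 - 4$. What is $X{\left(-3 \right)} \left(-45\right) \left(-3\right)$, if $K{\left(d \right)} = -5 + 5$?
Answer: $1215$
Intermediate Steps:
$Y = -5$ ($Y = -1 - 4 = -5$)
$K{\left(d \right)} = 0$
$J{\left(q,c \right)} = 0$
$X{\left(M \right)} = M^{2}$ ($X{\left(M \right)} = \left(M + 0\right)^{2} = M^{2}$)
$X{\left(-3 \right)} \left(-45\right) \left(-3\right) = \left(-3\right)^{2} \left(-45\right) \left(-3\right) = 9 \left(-45\right) \left(-3\right) = \left(-405\right) \left(-3\right) = 1215$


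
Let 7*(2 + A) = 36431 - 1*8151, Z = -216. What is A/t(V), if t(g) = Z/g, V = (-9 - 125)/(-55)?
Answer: -45091/990 ≈ -45.546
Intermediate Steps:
A = 4038 (A = -2 + (36431 - 1*8151)/7 = -2 + (36431 - 8151)/7 = -2 + (⅐)*28280 = -2 + 4040 = 4038)
V = 134/55 (V = -134*(-1/55) = 134/55 ≈ 2.4364)
t(g) = -216/g
A/t(V) = 4038/((-216/134/55)) = 4038/((-216*55/134)) = 4038/(-5940/67) = 4038*(-67/5940) = -45091/990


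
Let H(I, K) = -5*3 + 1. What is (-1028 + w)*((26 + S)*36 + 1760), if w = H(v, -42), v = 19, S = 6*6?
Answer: -4159664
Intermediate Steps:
S = 36
H(I, K) = -14 (H(I, K) = -15 + 1 = -14)
w = -14
(-1028 + w)*((26 + S)*36 + 1760) = (-1028 - 14)*((26 + 36)*36 + 1760) = -1042*(62*36 + 1760) = -1042*(2232 + 1760) = -1042*3992 = -4159664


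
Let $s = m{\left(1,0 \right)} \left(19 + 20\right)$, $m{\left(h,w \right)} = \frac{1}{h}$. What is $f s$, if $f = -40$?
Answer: $-1560$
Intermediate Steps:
$s = 39$ ($s = \frac{19 + 20}{1} = 1 \cdot 39 = 39$)
$f s = \left(-40\right) 39 = -1560$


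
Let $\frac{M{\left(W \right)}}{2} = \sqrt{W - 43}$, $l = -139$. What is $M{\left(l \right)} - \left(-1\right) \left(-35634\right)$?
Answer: $-35634 + 2 i \sqrt{182} \approx -35634.0 + 26.981 i$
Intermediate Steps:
$M{\left(W \right)} = 2 \sqrt{-43 + W}$ ($M{\left(W \right)} = 2 \sqrt{W - 43} = 2 \sqrt{-43 + W}$)
$M{\left(l \right)} - \left(-1\right) \left(-35634\right) = 2 \sqrt{-43 - 139} - \left(-1\right) \left(-35634\right) = 2 \sqrt{-182} - 35634 = 2 i \sqrt{182} - 35634 = -35634 + 2 i \sqrt{182}$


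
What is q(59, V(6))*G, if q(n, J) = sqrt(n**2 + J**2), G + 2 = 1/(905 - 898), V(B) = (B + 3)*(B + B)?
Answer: -13*sqrt(15145)/7 ≈ -228.55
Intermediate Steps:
V(B) = 2*B*(3 + B) (V(B) = (3 + B)*(2*B) = 2*B*(3 + B))
G = -13/7 (G = -2 + 1/(905 - 898) = -2 + 1/7 = -13/7 ≈ -1.8571)
q(n, J) = sqrt(J**2 + n**2)
q(59, V(6))*G = sqrt((2*6*(3 + 6))**2 + 59**2)*(-13/7) = sqrt((2*6*9)**2 + 3481)*(-13/7) = sqrt(108**2 + 3481)*(-13/7) = sqrt(11664 + 3481)*(-13/7) = sqrt(15145)*(-13/7) = -13*sqrt(15145)/7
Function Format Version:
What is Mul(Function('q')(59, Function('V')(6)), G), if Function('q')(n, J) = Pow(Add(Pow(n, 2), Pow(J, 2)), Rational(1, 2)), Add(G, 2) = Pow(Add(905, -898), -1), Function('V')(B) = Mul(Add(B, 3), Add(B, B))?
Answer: Mul(Rational(-13, 7), Pow(15145, Rational(1, 2))) ≈ -228.55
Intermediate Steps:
Function('V')(B) = Mul(2, B, Add(3, B)) (Function('V')(B) = Mul(Add(3, B), Mul(2, B)) = Mul(2, B, Add(3, B)))
G = Rational(-13, 7) (G = Add(-2, Pow(Add(905, -898), -1)) = Add(-2, Pow(7, -1)) = Add(-2, Rational(1, 7)) = Rational(-13, 7) ≈ -1.8571)
Function('q')(n, J) = Pow(Add(Pow(J, 2), Pow(n, 2)), Rational(1, 2))
Mul(Function('q')(59, Function('V')(6)), G) = Mul(Pow(Add(Pow(Mul(2, 6, Add(3, 6)), 2), Pow(59, 2)), Rational(1, 2)), Rational(-13, 7)) = Mul(Pow(Add(Pow(Mul(2, 6, 9), 2), 3481), Rational(1, 2)), Rational(-13, 7)) = Mul(Pow(Add(Pow(108, 2), 3481), Rational(1, 2)), Rational(-13, 7)) = Mul(Pow(Add(11664, 3481), Rational(1, 2)), Rational(-13, 7)) = Mul(Pow(15145, Rational(1, 2)), Rational(-13, 7)) = Mul(Rational(-13, 7), Pow(15145, Rational(1, 2)))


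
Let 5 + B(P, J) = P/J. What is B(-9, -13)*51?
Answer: -2856/13 ≈ -219.69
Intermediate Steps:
B(P, J) = -5 + P/J
B(-9, -13)*51 = (-5 - 9/(-13))*51 = (-5 - 9*(-1/13))*51 = (-5 + 9/13)*51 = -56/13*51 = -2856/13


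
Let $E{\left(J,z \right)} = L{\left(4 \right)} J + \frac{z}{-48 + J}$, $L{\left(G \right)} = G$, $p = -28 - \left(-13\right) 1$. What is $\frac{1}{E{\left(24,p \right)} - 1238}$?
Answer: $- \frac{8}{9131} \approx -0.00087614$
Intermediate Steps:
$p = -15$ ($p = -28 - -13 = -28 + 13 = -15$)
$E{\left(J,z \right)} = 4 J + \frac{z}{-48 + J}$
$\frac{1}{E{\left(24,p \right)} - 1238} = \frac{1}{\frac{-15 - 4608 + 4 \cdot 24^{2}}{-48 + 24} - 1238} = \frac{1}{\frac{-15 - 4608 + 4 \cdot 576}{-24} - 1238} = \frac{1}{- \frac{-15 - 4608 + 2304}{24} - 1238} = \frac{1}{\left(- \frac{1}{24}\right) \left(-2319\right) - 1238} = \frac{1}{\frac{773}{8} - 1238} = \frac{1}{- \frac{9131}{8}} = - \frac{8}{9131}$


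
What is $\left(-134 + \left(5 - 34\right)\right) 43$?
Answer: $-7009$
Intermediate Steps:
$\left(-134 + \left(5 - 34\right)\right) 43 = \left(-134 - 29\right) 43 = \left(-163\right) 43 = -7009$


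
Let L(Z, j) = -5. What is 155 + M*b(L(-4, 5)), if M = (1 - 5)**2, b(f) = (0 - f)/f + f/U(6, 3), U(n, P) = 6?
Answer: 377/3 ≈ 125.67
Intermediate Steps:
b(f) = -1 + f/6 (b(f) = (0 - f)/f + f/6 = (-f)/f + f*(1/6) = -1 + f/6)
M = 16 (M = (-4)**2 = 16)
155 + M*b(L(-4, 5)) = 155 + 16*(-1 + (1/6)*(-5)) = 155 + 16*(-1 - 5/6) = 155 + 16*(-11/6) = 155 - 88/3 = 377/3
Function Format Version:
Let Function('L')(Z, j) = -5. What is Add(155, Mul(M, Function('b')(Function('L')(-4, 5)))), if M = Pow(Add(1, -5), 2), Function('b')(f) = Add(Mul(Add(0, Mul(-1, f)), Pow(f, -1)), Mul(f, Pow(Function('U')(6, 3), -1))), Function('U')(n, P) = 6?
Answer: Rational(377, 3) ≈ 125.67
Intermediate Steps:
Function('b')(f) = Add(-1, Mul(Rational(1, 6), f)) (Function('b')(f) = Add(Mul(Add(0, Mul(-1, f)), Pow(f, -1)), Mul(f, Pow(6, -1))) = Add(Mul(Mul(-1, f), Pow(f, -1)), Mul(f, Rational(1, 6))) = Add(-1, Mul(Rational(1, 6), f)))
M = 16 (M = Pow(-4, 2) = 16)
Add(155, Mul(M, Function('b')(Function('L')(-4, 5)))) = Add(155, Mul(16, Add(-1, Mul(Rational(1, 6), -5)))) = Add(155, Mul(16, Add(-1, Rational(-5, 6)))) = Add(155, Mul(16, Rational(-11, 6))) = Add(155, Rational(-88, 3)) = Rational(377, 3)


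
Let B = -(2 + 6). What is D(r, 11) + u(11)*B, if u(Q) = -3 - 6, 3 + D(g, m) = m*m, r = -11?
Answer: 190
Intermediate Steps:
D(g, m) = -3 + m² (D(g, m) = -3 + m*m = -3 + m²)
B = -8 (B = -1*8 = -8)
u(Q) = -9
D(r, 11) + u(11)*B = (-3 + 11²) - 9*(-8) = (-3 + 121) + 72 = 118 + 72 = 190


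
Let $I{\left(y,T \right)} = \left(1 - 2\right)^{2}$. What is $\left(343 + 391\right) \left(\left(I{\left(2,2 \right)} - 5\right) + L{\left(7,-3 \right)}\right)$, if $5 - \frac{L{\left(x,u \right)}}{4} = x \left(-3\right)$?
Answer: $73400$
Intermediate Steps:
$I{\left(y,T \right)} = 1$ ($I{\left(y,T \right)} = \left(-1\right)^{2} = 1$)
$L{\left(x,u \right)} = 20 + 12 x$ ($L{\left(x,u \right)} = 20 - 4 x \left(-3\right) = 20 - 4 \left(- 3 x\right) = 20 + 12 x$)
$\left(343 + 391\right) \left(\left(I{\left(2,2 \right)} - 5\right) + L{\left(7,-3 \right)}\right) = \left(343 + 391\right) \left(\left(1 - 5\right) + \left(20 + 12 \cdot 7\right)\right) = 734 \left(\left(1 - 5\right) + \left(20 + 84\right)\right) = 734 \left(-4 + 104\right) = 734 \cdot 100 = 73400$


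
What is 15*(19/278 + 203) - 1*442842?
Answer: -122263281/278 ≈ -4.3980e+5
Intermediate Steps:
15*(19/278 + 203) - 1*442842 = 15*(19*(1/278) + 203) - 442842 = 15*(19/278 + 203) - 442842 = 15*(56453/278) - 442842 = 846795/278 - 442842 = -122263281/278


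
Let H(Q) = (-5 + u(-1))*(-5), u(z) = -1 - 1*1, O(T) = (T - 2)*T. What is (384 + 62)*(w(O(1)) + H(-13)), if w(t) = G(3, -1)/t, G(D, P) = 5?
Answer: 13380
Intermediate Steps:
O(T) = T*(-2 + T) (O(T) = (-2 + T)*T = T*(-2 + T))
u(z) = -2 (u(z) = -1 - 1 = -2)
H(Q) = 35 (H(Q) = (-5 - 2)*(-5) = -7*(-5) = 35)
w(t) = 5/t
(384 + 62)*(w(O(1)) + H(-13)) = (384 + 62)*(5/((1*(-2 + 1))) + 35) = 446*(5/((1*(-1))) + 35) = 446*(5/(-1) + 35) = 446*(5*(-1) + 35) = 446*(-5 + 35) = 446*30 = 13380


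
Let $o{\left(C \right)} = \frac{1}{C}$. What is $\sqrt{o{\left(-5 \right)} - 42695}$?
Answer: $\frac{2 i \sqrt{266845}}{5} \approx 206.63 i$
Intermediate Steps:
$\sqrt{o{\left(-5 \right)} - 42695} = \sqrt{\frac{1}{-5} - 42695} = \sqrt{- \frac{1}{5} - 42695} = \sqrt{- \frac{213476}{5}} = \frac{2 i \sqrt{266845}}{5}$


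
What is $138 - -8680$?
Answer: $8818$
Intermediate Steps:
$138 - -8680 = 138 + 8680 = 8818$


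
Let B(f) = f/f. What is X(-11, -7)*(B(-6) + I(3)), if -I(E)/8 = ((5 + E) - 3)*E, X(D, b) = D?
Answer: 1309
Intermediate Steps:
I(E) = -8*E*(2 + E) (I(E) = -8*((5 + E) - 3)*E = -8*(2 + E)*E = -8*E*(2 + E))
B(f) = 1
X(-11, -7)*(B(-6) + I(3)) = -11*(1 - 8*3*(2 + 3)) = -11*(1 - 8*3*5) = -11*(1 - 120) = -11*(-119) = 1309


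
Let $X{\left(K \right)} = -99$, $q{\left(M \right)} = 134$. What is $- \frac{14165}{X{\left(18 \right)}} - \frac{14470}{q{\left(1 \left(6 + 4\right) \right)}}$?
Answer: $\frac{232790}{6633} \approx 35.096$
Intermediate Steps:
$- \frac{14165}{X{\left(18 \right)}} - \frac{14470}{q{\left(1 \left(6 + 4\right) \right)}} = - \frac{14165}{-99} - \frac{14470}{134} = \left(-14165\right) \left(- \frac{1}{99}\right) - \frac{7235}{67} = \frac{14165}{99} - \frac{7235}{67} = \frac{232790}{6633}$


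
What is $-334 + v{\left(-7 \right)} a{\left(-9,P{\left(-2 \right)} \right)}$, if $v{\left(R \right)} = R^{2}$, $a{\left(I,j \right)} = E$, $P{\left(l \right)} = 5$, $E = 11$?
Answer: $205$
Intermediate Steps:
$a{\left(I,j \right)} = 11$
$-334 + v{\left(-7 \right)} a{\left(-9,P{\left(-2 \right)} \right)} = -334 + \left(-7\right)^{2} \cdot 11 = -334 + 49 \cdot 11 = -334 + 539 = 205$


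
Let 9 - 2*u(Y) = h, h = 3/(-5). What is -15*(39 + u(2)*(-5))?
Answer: -225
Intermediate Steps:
h = -⅗ (h = 3*(-⅕) = -⅗ ≈ -0.60000)
u(Y) = 24/5 (u(Y) = 9/2 - ½*(-⅗) = 9/2 + 3/10 = 24/5)
-15*(39 + u(2)*(-5)) = -15*(39 + (24/5)*(-5)) = -15*(39 - 24) = -15*15 = -225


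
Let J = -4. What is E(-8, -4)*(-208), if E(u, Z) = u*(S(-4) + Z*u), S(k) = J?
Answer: 46592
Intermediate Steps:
S(k) = -4
E(u, Z) = u*(-4 + Z*u)
E(-8, -4)*(-208) = -8*(-4 - 4*(-8))*(-208) = -8*(-4 + 32)*(-208) = -8*28*(-208) = -224*(-208) = 46592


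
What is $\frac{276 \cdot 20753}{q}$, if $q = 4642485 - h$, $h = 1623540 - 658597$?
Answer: $\frac{2863914}{1838771} \approx 1.5575$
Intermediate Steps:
$h = 964943$ ($h = 1623540 - 658597 = 964943$)
$q = 3677542$ ($q = 4642485 - 964943 = 3677542$)
$\frac{276 \cdot 20753}{q} = \frac{276 \cdot 20753}{3677542} = 5727828 \cdot \frac{1}{3677542} = \frac{2863914}{1838771}$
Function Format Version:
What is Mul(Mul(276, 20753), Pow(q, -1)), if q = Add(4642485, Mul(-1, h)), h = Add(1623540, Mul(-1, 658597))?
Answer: Rational(2863914, 1838771) ≈ 1.5575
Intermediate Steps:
h = 964943 (h = Add(1623540, -658597) = 964943)
q = 3677542 (q = Add(4642485, Mul(-1, 964943)) = Add(4642485, -964943) = 3677542)
Mul(Mul(276, 20753), Pow(q, -1)) = Mul(Mul(276, 20753), Pow(3677542, -1)) = Mul(5727828, Rational(1, 3677542)) = Rational(2863914, 1838771)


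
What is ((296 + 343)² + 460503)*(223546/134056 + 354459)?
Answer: 5160551659287750/16757 ≈ 3.0796e+11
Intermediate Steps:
((296 + 343)² + 460503)*(223546/134056 + 354459) = (639² + 460503)*(223546*(1/134056) + 354459) = (408321 + 460503)*(111773/67028 + 354459) = 868824*(23758789625/67028) = 5160551659287750/16757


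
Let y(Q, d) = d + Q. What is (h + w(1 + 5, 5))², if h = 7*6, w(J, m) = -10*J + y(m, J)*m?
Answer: 1369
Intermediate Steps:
y(Q, d) = Q + d
w(J, m) = -10*J + m*(J + m) (w(J, m) = -10*J + (m + J)*m = -10*J + (J + m)*m = -10*J + m*(J + m))
h = 42
(h + w(1 + 5, 5))² = (42 + (-10*(1 + 5) + 5*((1 + 5) + 5)))² = (42 + (-10*6 + 5*(6 + 5)))² = (42 + (-60 + 5*11))² = (42 + (-60 + 55))² = (42 - 5)² = 37² = 1369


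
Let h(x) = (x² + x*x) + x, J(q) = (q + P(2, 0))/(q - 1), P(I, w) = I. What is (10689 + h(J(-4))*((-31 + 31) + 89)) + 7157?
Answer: 447752/25 ≈ 17910.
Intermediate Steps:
J(q) = (2 + q)/(-1 + q) (J(q) = (q + 2)/(q - 1) = (2 + q)/(-1 + q))
h(x) = x + 2*x² (h(x) = (x² + x²) + x = 2*x² + x = x + 2*x²)
(10689 + h(J(-4))*((-31 + 31) + 89)) + 7157 = (10689 + (((2 - 4)/(-1 - 4))*(1 + 2*((2 - 4)/(-1 - 4))))*((-31 + 31) + 89)) + 7157 = (10689 + ((-2/(-5))*(1 + 2*(-2/(-5))))*(0 + 89)) + 7157 = (10689 + ((-⅕*(-2))*(1 + 2*(-⅕*(-2))))*89) + 7157 = (10689 + (2*(1 + 2*(⅖))/5)*89) + 7157 = (10689 + (2*(1 + ⅘)/5)*89) + 7157 = (10689 + ((⅖)*(9/5))*89) + 7157 = (10689 + (18/25)*89) + 7157 = (10689 + 1602/25) + 7157 = 268827/25 + 7157 = 447752/25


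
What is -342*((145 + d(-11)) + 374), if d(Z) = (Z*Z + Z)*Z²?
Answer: -4729518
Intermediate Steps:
d(Z) = Z²*(Z + Z²) (d(Z) = (Z² + Z)*Z² = (Z + Z²)*Z² = Z²*(Z + Z²))
-342*((145 + d(-11)) + 374) = -342*((145 + (-11)³*(1 - 11)) + 374) = -342*((145 - 1331*(-10)) + 374) = -342*((145 + 13310) + 374) = -342*(13455 + 374) = -342*13829 = -4729518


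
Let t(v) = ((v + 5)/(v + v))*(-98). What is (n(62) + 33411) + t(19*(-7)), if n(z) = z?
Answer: 635091/19 ≈ 33426.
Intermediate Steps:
t(v) = -49*(5 + v)/v (t(v) = ((5 + v)/((2*v)))*(-98) = ((5 + v)*(1/(2*v)))*(-98) = ((5 + v)/(2*v))*(-98) = -49*(5 + v)/v)
(n(62) + 33411) + t(19*(-7)) = (62 + 33411) + (-49 - 245/(19*(-7))) = 33473 + (-49 - 245/(-133)) = 33473 + (-49 - 245*(-1/133)) = 33473 + (-49 + 35/19) = 33473 - 896/19 = 635091/19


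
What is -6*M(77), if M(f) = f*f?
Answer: -35574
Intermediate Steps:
M(f) = f²
-6*M(77) = -6*77² = -6*5929 = -35574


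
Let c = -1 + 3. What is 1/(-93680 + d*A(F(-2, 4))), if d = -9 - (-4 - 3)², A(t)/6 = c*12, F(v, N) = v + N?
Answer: -1/102032 ≈ -9.8008e-6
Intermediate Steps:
F(v, N) = N + v
c = 2
A(t) = 144 (A(t) = 6*(2*12) = 6*24 = 144)
d = -58 (d = -9 - 1*(-7)² = -9 - 1*49 = -9 - 49 = -58)
1/(-93680 + d*A(F(-2, 4))) = 1/(-93680 - 58*144) = 1/(-93680 - 8352) = 1/(-102032) = -1/102032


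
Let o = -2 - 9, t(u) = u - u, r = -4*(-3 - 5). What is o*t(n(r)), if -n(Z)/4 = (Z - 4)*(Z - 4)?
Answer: 0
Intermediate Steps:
r = 32 (r = -4*(-8) = 32)
n(Z) = -4*(-4 + Z)**2 (n(Z) = -4*(Z - 4)*(Z - 4) = -4*(-4 + Z)*(-4 + Z) = -4*(-4 + Z)**2)
t(u) = 0
o = -11
o*t(n(r)) = -11*0 = 0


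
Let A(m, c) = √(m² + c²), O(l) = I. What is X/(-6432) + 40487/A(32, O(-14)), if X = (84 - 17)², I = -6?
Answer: -67/96 + 40487*√265/530 ≈ 1242.8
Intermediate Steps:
O(l) = -6
X = 4489 (X = 67² = 4489)
A(m, c) = √(c² + m²)
X/(-6432) + 40487/A(32, O(-14)) = 4489/(-6432) + 40487/(√((-6)² + 32²)) = 4489*(-1/6432) + 40487/(√(36 + 1024)) = -67/96 + 40487/(√1060) = -67/96 + 40487/((2*√265)) = -67/96 + 40487*(√265/530) = -67/96 + 40487*√265/530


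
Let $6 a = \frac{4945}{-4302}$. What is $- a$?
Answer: $\frac{4945}{25812} \approx 0.19158$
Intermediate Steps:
$a = - \frac{4945}{25812}$ ($a = \frac{4945 \frac{1}{-4302}}{6} = \frac{4945 \left(- \frac{1}{4302}\right)}{6} = \frac{1}{6} \left(- \frac{4945}{4302}\right) = - \frac{4945}{25812} \approx -0.19158$)
$- a = \left(-1\right) \left(- \frac{4945}{25812}\right) = \frac{4945}{25812}$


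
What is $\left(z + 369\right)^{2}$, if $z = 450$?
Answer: $670761$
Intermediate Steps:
$\left(z + 369\right)^{2} = \left(450 + 369\right)^{2} = 819^{2} = 670761$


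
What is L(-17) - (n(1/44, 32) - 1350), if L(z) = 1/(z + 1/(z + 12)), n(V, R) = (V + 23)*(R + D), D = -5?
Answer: 1377997/1892 ≈ 728.33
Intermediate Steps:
n(V, R) = (-5 + R)*(23 + V) (n(V, R) = (V + 23)*(R - 5) = (23 + V)*(-5 + R) = (-5 + R)*(23 + V))
L(z) = 1/(z + 1/(12 + z))
L(-17) - (n(1/44, 32) - 1350) = (12 - 17)/(1 + (-17)² + 12*(-17)) - ((-115 - 5/44 + 23*32 + 32/44) - 1350) = -5/(1 + 289 - 204) - ((-115 - 5*1/44 + 736 + 32*(1/44)) - 1350) = -5/86 - ((-115 - 5/44 + 736 + 8/11) - 1350) = (1/86)*(-5) - (27351/44 - 1350) = -5/86 - 1*(-32049/44) = -5/86 + 32049/44 = 1377997/1892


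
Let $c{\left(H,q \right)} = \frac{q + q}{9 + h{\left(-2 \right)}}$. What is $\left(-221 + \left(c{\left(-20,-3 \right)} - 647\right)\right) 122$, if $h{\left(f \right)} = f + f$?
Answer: $- \frac{530212}{5} \approx -1.0604 \cdot 10^{5}$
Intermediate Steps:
$h{\left(f \right)} = 2 f$
$c{\left(H,q \right)} = \frac{2 q}{5}$ ($c{\left(H,q \right)} = \frac{q + q}{9 + 2 \left(-2\right)} = \frac{2 q}{9 - 4} = \frac{2 q}{5}$)
$\left(-221 + \left(c{\left(-20,-3 \right)} - 647\right)\right) 122 = \left(-221 + \left(\frac{2}{5} \left(-3\right) - 647\right)\right) 122 = \left(-221 - \frac{3241}{5}\right) 122 = \left(- \frac{4346}{5}\right) 122 = - \frac{530212}{5}$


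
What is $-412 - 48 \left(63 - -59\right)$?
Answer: $-6268$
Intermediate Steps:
$-412 - 48 \left(63 - -59\right) = -412 - 48 \left(63 + 59\right) = -412 - 5856 = -6268$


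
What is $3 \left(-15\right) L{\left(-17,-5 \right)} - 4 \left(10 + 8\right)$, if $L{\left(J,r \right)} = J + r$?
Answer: $918$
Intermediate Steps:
$3 \left(-15\right) L{\left(-17,-5 \right)} - 4 \left(10 + 8\right) = 3 \left(-15\right) \left(-17 - 5\right) - 4 \left(10 + 8\right) = \left(-45\right) \left(-22\right) - 72 = 990 - 72 = 918$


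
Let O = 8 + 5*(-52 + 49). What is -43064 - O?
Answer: -43057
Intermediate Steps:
O = -7 (O = 8 + 5*(-3) = 8 - 15 = -7)
-43064 - O = -43064 - 1*(-7) = -43064 + 7 = -43057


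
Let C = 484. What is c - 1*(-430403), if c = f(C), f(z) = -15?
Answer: 430388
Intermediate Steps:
c = -15
c - 1*(-430403) = -15 - 1*(-430403) = -15 + 430403 = 430388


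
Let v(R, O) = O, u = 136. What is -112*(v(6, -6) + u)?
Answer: -14560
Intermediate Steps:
-112*(v(6, -6) + u) = -112*(-6 + 136) = -112*130 = -14560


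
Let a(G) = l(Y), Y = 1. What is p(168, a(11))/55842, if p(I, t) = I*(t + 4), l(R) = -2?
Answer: 56/9307 ≈ 0.0060170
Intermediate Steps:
a(G) = -2
p(I, t) = I*(4 + t)
p(168, a(11))/55842 = (168*(4 - 2))/55842 = (168*2)*(1/55842) = 336*(1/55842) = 56/9307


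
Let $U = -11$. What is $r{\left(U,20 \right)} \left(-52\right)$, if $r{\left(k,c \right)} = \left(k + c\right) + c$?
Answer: $-1508$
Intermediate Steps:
$r{\left(k,c \right)} = k + 2 c$ ($r{\left(k,c \right)} = \left(c + k\right) + c = k + 2 c$)
$r{\left(U,20 \right)} \left(-52\right) = \left(-11 + 2 \cdot 20\right) \left(-52\right) = \left(-11 + 40\right) \left(-52\right) = 29 \left(-52\right) = -1508$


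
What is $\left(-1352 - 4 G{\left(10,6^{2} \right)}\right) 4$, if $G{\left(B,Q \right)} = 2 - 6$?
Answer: $-5344$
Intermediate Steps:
$G{\left(B,Q \right)} = -4$ ($G{\left(B,Q \right)} = 2 - 6 = -4$)
$\left(-1352 - 4 G{\left(10,6^{2} \right)}\right) 4 = \left(-1352 - -16\right) 4 = \left(-1352 + 16\right) 4 = \left(-1336\right) 4 = -5344$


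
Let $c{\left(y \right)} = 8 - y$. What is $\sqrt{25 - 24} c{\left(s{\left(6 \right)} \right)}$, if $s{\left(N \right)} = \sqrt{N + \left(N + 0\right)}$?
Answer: $8 - 2 \sqrt{3} \approx 4.5359$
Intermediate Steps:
$s{\left(N \right)} = \sqrt{2} \sqrt{N}$ ($s{\left(N \right)} = \sqrt{N + N} = \sqrt{2 N} = \sqrt{2} \sqrt{N}$)
$\sqrt{25 - 24} c{\left(s{\left(6 \right)} \right)} = \sqrt{25 - 24} \left(8 - \sqrt{2} \sqrt{6}\right) = \sqrt{1} \left(8 - 2 \sqrt{3}\right) = 1 \left(8 - 2 \sqrt{3}\right) = 8 - 2 \sqrt{3}$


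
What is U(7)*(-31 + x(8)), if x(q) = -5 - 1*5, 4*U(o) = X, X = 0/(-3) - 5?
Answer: 205/4 ≈ 51.250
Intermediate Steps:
X = -5 (X = 0*(-⅓) - 5 = 0 - 5 = -5)
U(o) = -5/4 (U(o) = (¼)*(-5) = -5/4)
x(q) = -10 (x(q) = -5 - 5 = -10)
U(7)*(-31 + x(8)) = -5*(-31 - 10)/4 = -5/4*(-41) = 205/4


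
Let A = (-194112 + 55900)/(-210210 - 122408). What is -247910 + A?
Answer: -41229595084/166309 ≈ -2.4791e+5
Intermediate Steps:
A = 69106/166309 (A = -138212/(-332618) = -138212*(-1/332618) = 69106/166309 ≈ 0.41553)
-247910 + A = -247910 + 69106/166309 = -41229595084/166309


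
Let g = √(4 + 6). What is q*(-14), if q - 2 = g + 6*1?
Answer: -112 - 14*√10 ≈ -156.27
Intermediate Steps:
g = √10 ≈ 3.1623
q = 8 + √10 (q = 2 + (√10 + 6*1) = 2 + (√10 + 6) = 2 + (6 + √10) = 8 + √10 ≈ 11.162)
q*(-14) = (8 + √10)*(-14) = -112 - 14*√10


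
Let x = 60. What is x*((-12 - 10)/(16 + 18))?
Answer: -660/17 ≈ -38.824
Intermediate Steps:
x*((-12 - 10)/(16 + 18)) = 60*((-12 - 10)/(16 + 18)) = 60*(-22/34) = 60*(-22*1/34) = 60*(-11/17) = -660/17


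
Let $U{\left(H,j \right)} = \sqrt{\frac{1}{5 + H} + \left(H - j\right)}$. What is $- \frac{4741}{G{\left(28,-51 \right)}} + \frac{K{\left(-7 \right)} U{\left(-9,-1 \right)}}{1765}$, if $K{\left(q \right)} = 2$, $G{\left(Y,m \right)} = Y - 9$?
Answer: $- \frac{4741}{19} + \frac{i \sqrt{33}}{1765} \approx -249.53 + 0.0032547 i$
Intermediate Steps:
$G{\left(Y,m \right)} = -9 + Y$
$U{\left(H,j \right)} = \sqrt{H + \frac{1}{5 + H} - j}$
$- \frac{4741}{G{\left(28,-51 \right)}} + \frac{K{\left(-7 \right)} U{\left(-9,-1 \right)}}{1765} = - \frac{4741}{-9 + 28} + \frac{2 \sqrt{\frac{1 + \left(5 - 9\right) \left(-9 - -1\right)}{5 - 9}}}{1765} = - \frac{4741}{19} + 2 \sqrt{\frac{1 - 4 \left(-9 + 1\right)}{-4}} \cdot \frac{1}{1765} = \left(-4741\right) \frac{1}{19} + 2 \sqrt{- \frac{1 - -32}{4}} \cdot \frac{1}{1765} = - \frac{4741}{19} + 2 \sqrt{- \frac{1 + 32}{4}} \cdot \frac{1}{1765} = - \frac{4741}{19} + 2 \sqrt{\left(- \frac{1}{4}\right) 33} \cdot \frac{1}{1765} = - \frac{4741}{19} + 2 \sqrt{- \frac{33}{4}} \cdot \frac{1}{1765} = - \frac{4741}{19} + 2 \frac{i \sqrt{33}}{2} \cdot \frac{1}{1765} = - \frac{4741}{19} + i \sqrt{33} \cdot \frac{1}{1765} = - \frac{4741}{19} + \frac{i \sqrt{33}}{1765}$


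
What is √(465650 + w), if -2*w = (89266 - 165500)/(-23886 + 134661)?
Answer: √228561689137677/22155 ≈ 682.39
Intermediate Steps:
w = 38117/110775 (w = -(89266 - 165500)/(2*(-23886 + 134661)) = -(-38117)/110775 = -½*(-76234/110775) = 38117/110775 ≈ 0.34409)
√(465650 + w) = √(465650 + 38117/110775) = √(51582416867/110775) = √228561689137677/22155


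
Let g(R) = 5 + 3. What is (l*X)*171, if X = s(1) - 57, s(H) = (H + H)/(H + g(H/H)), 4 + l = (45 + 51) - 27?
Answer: -631085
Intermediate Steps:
g(R) = 8
l = 65 (l = -4 + ((45 + 51) - 27) = -4 + (96 - 27) = -4 + 69 = 65)
s(H) = 2*H/(8 + H) (s(H) = (H + H)/(H + 8) = (2*H)/(8 + H) = 2*H/(8 + H))
X = -511/9 (X = 2*1/(8 + 1) - 57 = 2*1/9 - 57 = 2*1*(⅑) - 57 = 2/9 - 57 = -511/9 ≈ -56.778)
(l*X)*171 = (65*(-511/9))*171 = -33215/9*171 = -631085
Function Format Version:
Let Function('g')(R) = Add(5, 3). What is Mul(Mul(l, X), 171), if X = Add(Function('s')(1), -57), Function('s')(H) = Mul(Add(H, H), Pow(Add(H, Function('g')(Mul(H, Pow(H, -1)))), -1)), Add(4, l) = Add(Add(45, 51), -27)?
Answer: -631085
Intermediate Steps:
Function('g')(R) = 8
l = 65 (l = Add(-4, Add(Add(45, 51), -27)) = Add(-4, Add(96, -27)) = Add(-4, 69) = 65)
Function('s')(H) = Mul(2, H, Pow(Add(8, H), -1)) (Function('s')(H) = Mul(Add(H, H), Pow(Add(H, 8), -1)) = Mul(Mul(2, H), Pow(Add(8, H), -1)) = Mul(2, H, Pow(Add(8, H), -1)))
X = Rational(-511, 9) (X = Add(Mul(2, 1, Pow(Add(8, 1), -1)), -57) = Add(Mul(2, 1, Pow(9, -1)), -57) = Add(Mul(2, 1, Rational(1, 9)), -57) = Add(Rational(2, 9), -57) = Rational(-511, 9) ≈ -56.778)
Mul(Mul(l, X), 171) = Mul(Mul(65, Rational(-511, 9)), 171) = Mul(Rational(-33215, 9), 171) = -631085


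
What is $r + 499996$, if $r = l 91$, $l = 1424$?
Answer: $629580$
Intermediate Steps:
$r = 129584$ ($r = 1424 \cdot 91 = 129584$)
$r + 499996 = 129584 + 499996 = 629580$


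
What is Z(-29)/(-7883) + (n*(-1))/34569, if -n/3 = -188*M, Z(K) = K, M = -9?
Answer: 4557401/30278603 ≈ 0.15052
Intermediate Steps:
n = -5076 (n = -(-564)*(-9) = -3*1692 = -5076)
Z(-29)/(-7883) + (n*(-1))/34569 = -29/(-7883) - 5076*(-1)/34569 = -29*(-1/7883) + 5076*(1/34569) = 29/7883 + 564/3841 = 4557401/30278603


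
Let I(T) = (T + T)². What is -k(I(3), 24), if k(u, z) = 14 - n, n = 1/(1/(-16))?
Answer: -30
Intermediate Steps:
n = -16 (n = 1/(1*(-1/16)) = 1/(-1/16) = -16)
I(T) = 4*T² (I(T) = (2*T)² = 4*T²)
k(u, z) = 30 (k(u, z) = 14 - 1*(-16) = 14 + 16 = 30)
-k(I(3), 24) = -1*30 = -30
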